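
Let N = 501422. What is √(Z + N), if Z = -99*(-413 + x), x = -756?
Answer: √617153 ≈ 785.59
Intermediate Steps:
Z = 115731 (Z = -99*(-413 - 756) = -99*(-1169) = 115731)
√(Z + N) = √(115731 + 501422) = √617153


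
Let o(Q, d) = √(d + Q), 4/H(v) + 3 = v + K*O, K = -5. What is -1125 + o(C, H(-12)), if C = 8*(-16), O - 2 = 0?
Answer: -1125 + 6*I*√89/5 ≈ -1125.0 + 11.321*I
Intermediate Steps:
O = 2 (O = 2 + 0 = 2)
H(v) = 4/(-13 + v) (H(v) = 4/(-3 + (v - 5*2)) = 4/(-3 + (v - 10)) = 4/(-3 + (-10 + v)) = 4/(-13 + v))
C = -128
o(Q, d) = √(Q + d)
-1125 + o(C, H(-12)) = -1125 + √(-128 + 4/(-13 - 12)) = -1125 + √(-128 + 4/(-25)) = -1125 + √(-128 + 4*(-1/25)) = -1125 + √(-128 - 4/25) = -1125 + √(-3204/25) = -1125 + 6*I*√89/5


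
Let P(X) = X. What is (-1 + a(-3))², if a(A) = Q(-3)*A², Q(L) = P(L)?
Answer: 784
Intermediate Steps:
Q(L) = L
a(A) = -3*A²
(-1 + a(-3))² = (-1 - 3*(-3)²)² = (-1 - 3*9)² = (-1 - 27)² = (-28)² = 784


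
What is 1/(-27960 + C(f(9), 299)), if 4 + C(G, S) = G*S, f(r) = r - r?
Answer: -1/27964 ≈ -3.5760e-5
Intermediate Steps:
f(r) = 0
C(G, S) = -4 + G*S
1/(-27960 + C(f(9), 299)) = 1/(-27960 + (-4 + 0*299)) = 1/(-27960 + (-4 + 0)) = 1/(-27960 - 4) = 1/(-27964) = -1/27964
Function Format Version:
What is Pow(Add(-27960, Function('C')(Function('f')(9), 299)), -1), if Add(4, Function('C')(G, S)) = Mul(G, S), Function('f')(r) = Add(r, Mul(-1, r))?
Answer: Rational(-1, 27964) ≈ -3.5760e-5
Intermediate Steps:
Function('f')(r) = 0
Function('C')(G, S) = Add(-4, Mul(G, S))
Pow(Add(-27960, Function('C')(Function('f')(9), 299)), -1) = Pow(Add(-27960, Add(-4, Mul(0, 299))), -1) = Pow(Add(-27960, Add(-4, 0)), -1) = Pow(Add(-27960, -4), -1) = Pow(-27964, -1) = Rational(-1, 27964)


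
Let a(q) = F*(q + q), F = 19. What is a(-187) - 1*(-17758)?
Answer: 10652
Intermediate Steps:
a(q) = 38*q (a(q) = 19*(q + q) = 19*(2*q) = 38*q)
a(-187) - 1*(-17758) = 38*(-187) - 1*(-17758) = -7106 + 17758 = 10652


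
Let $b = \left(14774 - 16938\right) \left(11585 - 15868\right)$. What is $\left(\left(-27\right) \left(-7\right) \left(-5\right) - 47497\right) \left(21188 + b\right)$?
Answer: $-450006803200$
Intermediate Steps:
$b = 9268412$ ($b = \left(-2164\right) \left(-4283\right) = 9268412$)
$\left(\left(-27\right) \left(-7\right) \left(-5\right) - 47497\right) \left(21188 + b\right) = \left(\left(-27\right) \left(-7\right) \left(-5\right) - 47497\right) \left(21188 + 9268412\right) = \left(189 \left(-5\right) - 47497\right) 9289600 = \left(-945 - 47497\right) 9289600 = \left(-48442\right) 9289600 = -450006803200$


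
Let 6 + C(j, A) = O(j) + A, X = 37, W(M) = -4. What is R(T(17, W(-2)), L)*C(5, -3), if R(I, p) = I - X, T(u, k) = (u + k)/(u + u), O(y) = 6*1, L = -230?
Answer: 3735/34 ≈ 109.85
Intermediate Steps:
O(y) = 6
T(u, k) = (k + u)/(2*u) (T(u, k) = (k + u)/((2*u)) = (k + u)*(1/(2*u)) = (k + u)/(2*u))
C(j, A) = A (C(j, A) = -6 + (6 + A) = A)
R(I, p) = -37 + I (R(I, p) = I - 1*37 = I - 37 = -37 + I)
R(T(17, W(-2)), L)*C(5, -3) = (-37 + (1/2)*(-4 + 17)/17)*(-3) = (-37 + (1/2)*(1/17)*13)*(-3) = (-37 + 13/34)*(-3) = -1245/34*(-3) = 3735/34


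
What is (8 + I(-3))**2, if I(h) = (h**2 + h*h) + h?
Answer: 529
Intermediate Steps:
I(h) = h + 2*h**2 (I(h) = (h**2 + h**2) + h = 2*h**2 + h = h + 2*h**2)
(8 + I(-3))**2 = (8 - 3*(1 + 2*(-3)))**2 = (8 - 3*(1 - 6))**2 = (8 - 3*(-5))**2 = (8 + 15)**2 = 23**2 = 529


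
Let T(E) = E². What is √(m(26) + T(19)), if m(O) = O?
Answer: 3*√43 ≈ 19.672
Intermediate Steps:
√(m(26) + T(19)) = √(26 + 19²) = √(26 + 361) = √387 = 3*√43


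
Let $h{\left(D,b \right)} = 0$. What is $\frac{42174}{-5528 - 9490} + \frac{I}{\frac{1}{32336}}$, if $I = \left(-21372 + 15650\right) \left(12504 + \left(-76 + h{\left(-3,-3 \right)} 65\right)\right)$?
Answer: $- \frac{5755674744903157}{2503} \approx -2.2995 \cdot 10^{12}$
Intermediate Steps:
$I = -71113016$ ($I = \left(-21372 + 15650\right) \left(12504 + \left(-76 + 0 \cdot 65\right)\right) = - 5722 \left(12504 + \left(-76 + 0\right)\right) = - 5722 \left(12504 - 76\right) = \left(-5722\right) 12428 = -71113016$)
$\frac{42174}{-5528 - 9490} + \frac{I}{\frac{1}{32336}} = \frac{42174}{-5528 - 9490} - \frac{71113016}{\frac{1}{32336}} = \frac{42174}{-5528 - 9490} - 71113016 \frac{1}{\frac{1}{32336}} = \frac{42174}{-15018} - 2299510485376 = 42174 \left(- \frac{1}{15018}\right) - 2299510485376 = - \frac{7029}{2503} - 2299510485376 = - \frac{5755674744903157}{2503}$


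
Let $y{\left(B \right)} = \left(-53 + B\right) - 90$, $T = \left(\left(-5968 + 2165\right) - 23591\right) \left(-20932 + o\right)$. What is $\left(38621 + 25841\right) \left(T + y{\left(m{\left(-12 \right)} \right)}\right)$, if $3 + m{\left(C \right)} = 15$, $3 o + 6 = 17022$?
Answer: $26947198702758$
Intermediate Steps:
$o = 5672$ ($o = -2 + \frac{1}{3} \cdot 17022 = -2 + 5674 = 5672$)
$m{\left(C \right)} = 12$ ($m{\left(C \right)} = -3 + 15 = 12$)
$T = 418032440$ ($T = \left(\left(-5968 + 2165\right) - 23591\right) \left(-20932 + 5672\right) = \left(-3803 - 23591\right) \left(-15260\right) = \left(-27394\right) \left(-15260\right) = 418032440$)
$y{\left(B \right)} = -143 + B$ ($y{\left(B \right)} = \left(-53 + B\right) - 90 = -143 + B$)
$\left(38621 + 25841\right) \left(T + y{\left(m{\left(-12 \right)} \right)}\right) = \left(38621 + 25841\right) \left(418032440 + \left(-143 + 12\right)\right) = 64462 \left(418032440 - 131\right) = 64462 \cdot 418032309 = 26947198702758$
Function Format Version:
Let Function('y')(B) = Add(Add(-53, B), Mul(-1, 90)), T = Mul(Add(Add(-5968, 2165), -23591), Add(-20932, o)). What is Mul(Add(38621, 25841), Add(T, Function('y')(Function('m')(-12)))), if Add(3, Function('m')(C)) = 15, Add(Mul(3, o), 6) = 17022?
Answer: 26947198702758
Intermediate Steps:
o = 5672 (o = Add(-2, Mul(Rational(1, 3), 17022)) = Add(-2, 5674) = 5672)
Function('m')(C) = 12 (Function('m')(C) = Add(-3, 15) = 12)
T = 418032440 (T = Mul(Add(Add(-5968, 2165), -23591), Add(-20932, 5672)) = Mul(Add(-3803, -23591), -15260) = Mul(-27394, -15260) = 418032440)
Function('y')(B) = Add(-143, B) (Function('y')(B) = Add(Add(-53, B), -90) = Add(-143, B))
Mul(Add(38621, 25841), Add(T, Function('y')(Function('m')(-12)))) = Mul(Add(38621, 25841), Add(418032440, Add(-143, 12))) = Mul(64462, Add(418032440, -131)) = Mul(64462, 418032309) = 26947198702758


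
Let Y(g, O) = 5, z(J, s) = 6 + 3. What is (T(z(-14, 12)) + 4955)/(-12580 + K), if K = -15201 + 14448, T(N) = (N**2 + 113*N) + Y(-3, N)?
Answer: -6058/13333 ≈ -0.45436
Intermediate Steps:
z(J, s) = 9
T(N) = 5 + N**2 + 113*N (T(N) = (N**2 + 113*N) + 5 = 5 + N**2 + 113*N)
K = -753
(T(z(-14, 12)) + 4955)/(-12580 + K) = ((5 + 9**2 + 113*9) + 4955)/(-12580 - 753) = ((5 + 81 + 1017) + 4955)/(-13333) = (1103 + 4955)*(-1/13333) = 6058*(-1/13333) = -6058/13333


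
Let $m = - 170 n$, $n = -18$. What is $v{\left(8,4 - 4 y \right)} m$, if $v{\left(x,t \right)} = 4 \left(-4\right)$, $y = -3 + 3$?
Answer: $-48960$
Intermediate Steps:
$y = 0$
$m = 3060$ ($m = \left(-170\right) \left(-18\right) = 3060$)
$v{\left(x,t \right)} = -16$
$v{\left(8,4 - 4 y \right)} m = \left(-16\right) 3060 = -48960$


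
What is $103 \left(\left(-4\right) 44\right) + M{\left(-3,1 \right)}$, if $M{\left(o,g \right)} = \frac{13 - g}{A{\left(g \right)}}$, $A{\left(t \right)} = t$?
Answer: $-18116$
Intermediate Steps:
$M{\left(o,g \right)} = \frac{13 - g}{g}$
$103 \left(\left(-4\right) 44\right) + M{\left(-3,1 \right)} = 103 \left(\left(-4\right) 44\right) + \frac{13 - 1}{1} = 103 \left(-176\right) + 1 \left(13 - 1\right) = -18128 + 1 \cdot 12 = -18128 + 12 = -18116$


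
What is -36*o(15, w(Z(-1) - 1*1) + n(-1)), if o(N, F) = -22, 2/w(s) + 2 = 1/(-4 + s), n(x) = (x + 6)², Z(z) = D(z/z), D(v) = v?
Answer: 792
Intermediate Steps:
Z(z) = 1 (Z(z) = z/z = 1)
n(x) = (6 + x)²
w(s) = 2/(-2 + 1/(-4 + s))
-36*o(15, w(Z(-1) - 1*1) + n(-1)) = -36*(-22) = 792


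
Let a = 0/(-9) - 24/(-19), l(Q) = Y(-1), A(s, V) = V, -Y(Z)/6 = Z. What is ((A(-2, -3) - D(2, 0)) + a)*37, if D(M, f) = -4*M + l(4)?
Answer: 185/19 ≈ 9.7368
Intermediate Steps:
Y(Z) = -6*Z
l(Q) = 6 (l(Q) = -6*(-1) = 6)
D(M, f) = 6 - 4*M (D(M, f) = -4*M + 6 = 6 - 4*M)
a = 24/19 (a = 0*(-1/9) - 24*(-1/19) = 0 + 24/19 = 24/19 ≈ 1.2632)
((A(-2, -3) - D(2, 0)) + a)*37 = ((-3 - (6 - 4*2)) + 24/19)*37 = ((-3 - (6 - 8)) + 24/19)*37 = ((-3 - 1*(-2)) + 24/19)*37 = ((-3 + 2) + 24/19)*37 = (-1 + 24/19)*37 = (5/19)*37 = 185/19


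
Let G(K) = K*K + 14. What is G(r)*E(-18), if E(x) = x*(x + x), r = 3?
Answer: 14904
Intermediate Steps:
G(K) = 14 + K² (G(K) = K² + 14 = 14 + K²)
E(x) = 2*x² (E(x) = x*(2*x) = 2*x²)
G(r)*E(-18) = (14 + 3²)*(2*(-18)²) = (14 + 9)*(2*324) = 23*648 = 14904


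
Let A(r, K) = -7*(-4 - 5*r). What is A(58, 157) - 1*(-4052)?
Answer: 6110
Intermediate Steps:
A(r, K) = 28 + 35*r
A(58, 157) - 1*(-4052) = (28 + 35*58) - 1*(-4052) = (28 + 2030) + 4052 = 2058 + 4052 = 6110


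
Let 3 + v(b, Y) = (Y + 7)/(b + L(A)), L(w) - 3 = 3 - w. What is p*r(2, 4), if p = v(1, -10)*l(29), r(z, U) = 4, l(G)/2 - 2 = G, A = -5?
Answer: -806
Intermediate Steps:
l(G) = 4 + 2*G
L(w) = 6 - w (L(w) = 3 + (3 - w) = 6 - w)
v(b, Y) = -3 + (7 + Y)/(11 + b) (v(b, Y) = -3 + (Y + 7)/(b + (6 - 1*(-5))) = -3 + (7 + Y)/(b + (6 + 5)) = -3 + (7 + Y)/(b + 11) = -3 + (7 + Y)/(11 + b))
p = -403/2 (p = ((-26 - 10 - 3*1)/(11 + 1))*(4 + 2*29) = ((-26 - 10 - 3)/12)*(4 + 58) = ((1/12)*(-39))*62 = -13/4*62 = -403/2 ≈ -201.50)
p*r(2, 4) = -403/2*4 = -806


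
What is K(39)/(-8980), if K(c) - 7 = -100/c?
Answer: -173/350220 ≈ -0.00049398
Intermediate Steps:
K(c) = 7 - 100/c
K(39)/(-8980) = (7 - 100/39)/(-8980) = (7 - 100*1/39)*(-1/8980) = (7 - 100/39)*(-1/8980) = (173/39)*(-1/8980) = -173/350220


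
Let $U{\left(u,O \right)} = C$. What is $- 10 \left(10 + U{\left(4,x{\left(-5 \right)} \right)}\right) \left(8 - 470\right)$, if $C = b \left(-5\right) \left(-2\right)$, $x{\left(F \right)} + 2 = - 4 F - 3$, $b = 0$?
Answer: $46200$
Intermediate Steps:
$x{\left(F \right)} = -5 - 4 F$ ($x{\left(F \right)} = -2 - \left(3 + 4 F\right) = -5 - 4 F$)
$C = 0$ ($C = 0 \left(-5\right) \left(-2\right) = 0 \left(-2\right) = 0$)
$U{\left(u,O \right)} = 0$
$- 10 \left(10 + U{\left(4,x{\left(-5 \right)} \right)}\right) \left(8 - 470\right) = - 10 \left(10 + 0\right) \left(8 - 470\right) = \left(-10\right) 10 \left(-462\right) = \left(-100\right) \left(-462\right) = 46200$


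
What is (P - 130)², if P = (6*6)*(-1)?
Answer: 27556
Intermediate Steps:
P = -36 (P = 36*(-1) = -36)
(P - 130)² = (-36 - 130)² = (-166)² = 27556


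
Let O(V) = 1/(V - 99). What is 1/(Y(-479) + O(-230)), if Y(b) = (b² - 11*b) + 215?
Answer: 329/77290324 ≈ 4.2567e-6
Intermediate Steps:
O(V) = 1/(-99 + V)
Y(b) = 215 + b² - 11*b
1/(Y(-479) + O(-230)) = 1/((215 + (-479)² - 11*(-479)) + 1/(-99 - 230)) = 1/((215 + 229441 + 5269) + 1/(-329)) = 1/(234925 - 1/329) = 1/(77290324/329) = 329/77290324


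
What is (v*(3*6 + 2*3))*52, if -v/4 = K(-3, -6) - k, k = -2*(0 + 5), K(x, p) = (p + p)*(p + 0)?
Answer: -409344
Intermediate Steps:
K(x, p) = 2*p² (K(x, p) = (2*p)*p = 2*p²)
k = -10 (k = -2*5 = -10)
v = -328 (v = -4*(2*(-6)² - 1*(-10)) = -4*(2*36 + 10) = -4*(72 + 10) = -4*82 = -328)
(v*(3*6 + 2*3))*52 = -328*(3*6 + 2*3)*52 = -328*(18 + 6)*52 = -328*24*52 = -7872*52 = -409344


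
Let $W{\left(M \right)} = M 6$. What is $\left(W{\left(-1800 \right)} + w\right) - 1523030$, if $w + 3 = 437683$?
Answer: $-1096150$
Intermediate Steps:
$w = 437680$ ($w = -3 + 437683 = 437680$)
$W{\left(M \right)} = 6 M$
$\left(W{\left(-1800 \right)} + w\right) - 1523030 = \left(6 \left(-1800\right) + 437680\right) - 1523030 = \left(-10800 + 437680\right) - 1523030 = 426880 - 1523030 = -1096150$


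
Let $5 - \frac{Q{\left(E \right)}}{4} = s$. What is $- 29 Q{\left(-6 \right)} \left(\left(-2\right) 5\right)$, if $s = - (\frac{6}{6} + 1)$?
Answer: $8120$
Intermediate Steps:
$s = -2$ ($s = - (6 \cdot \frac{1}{6} + 1) = - (1 + 1) = \left(-1\right) 2 = -2$)
$Q{\left(E \right)} = 28$ ($Q{\left(E \right)} = 20 - -8 = 20 + 8 = 28$)
$- 29 Q{\left(-6 \right)} \left(\left(-2\right) 5\right) = \left(-29\right) 28 \left(\left(-2\right) 5\right) = \left(-812\right) \left(-10\right) = 8120$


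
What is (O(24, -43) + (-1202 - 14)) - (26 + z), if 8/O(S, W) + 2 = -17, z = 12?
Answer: -23834/19 ≈ -1254.4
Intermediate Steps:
O(S, W) = -8/19 (O(S, W) = 8/(-2 - 17) = 8/(-19) = 8*(-1/19) = -8/19)
(O(24, -43) + (-1202 - 14)) - (26 + z) = (-8/19 + (-1202 - 14)) - (26 + 12) = (-8/19 - 1216) - 1*38 = -23112/19 - 38 = -23834/19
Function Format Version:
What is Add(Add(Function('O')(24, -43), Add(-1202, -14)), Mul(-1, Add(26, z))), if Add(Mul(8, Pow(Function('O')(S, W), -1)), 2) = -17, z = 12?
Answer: Rational(-23834, 19) ≈ -1254.4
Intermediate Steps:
Function('O')(S, W) = Rational(-8, 19) (Function('O')(S, W) = Mul(8, Pow(Add(-2, -17), -1)) = Mul(8, Pow(-19, -1)) = Mul(8, Rational(-1, 19)) = Rational(-8, 19))
Add(Add(Function('O')(24, -43), Add(-1202, -14)), Mul(-1, Add(26, z))) = Add(Add(Rational(-8, 19), Add(-1202, -14)), Mul(-1, Add(26, 12))) = Add(Add(Rational(-8, 19), -1216), Mul(-1, 38)) = Add(Rational(-23112, 19), -38) = Rational(-23834, 19)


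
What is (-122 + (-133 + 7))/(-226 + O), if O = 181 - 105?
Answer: 124/75 ≈ 1.6533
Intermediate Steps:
O = 76
(-122 + (-133 + 7))/(-226 + O) = (-122 + (-133 + 7))/(-226 + 76) = (-122 - 126)/(-150) = -248*(-1/150) = 124/75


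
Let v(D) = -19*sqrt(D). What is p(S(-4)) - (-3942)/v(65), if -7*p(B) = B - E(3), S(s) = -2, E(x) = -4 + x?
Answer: 1/7 - 3942*sqrt(65)/1235 ≈ -25.591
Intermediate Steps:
p(B) = -1/7 - B/7 (p(B) = -(B - (-4 + 3))/7 = -(B - 1*(-1))/7 = -(B + 1)/7 = -(1 + B)/7 = -1/7 - B/7)
p(S(-4)) - (-3942)/v(65) = (-1/7 - 1/7*(-2)) - (-3942)/((-19*sqrt(65))) = (-1/7 + 2/7) - (-3942)*(-sqrt(65)/1235) = 1/7 - 3942*sqrt(65)/1235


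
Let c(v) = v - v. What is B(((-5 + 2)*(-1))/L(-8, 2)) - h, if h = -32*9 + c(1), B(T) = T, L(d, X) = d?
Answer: 2301/8 ≈ 287.63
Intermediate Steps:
c(v) = 0
h = -288 (h = -32*9 + 0 = -288 + 0 = -288)
B(((-5 + 2)*(-1))/L(-8, 2)) - h = ((-5 + 2)*(-1))/(-8) - 1*(-288) = -3*(-1)*(-⅛) + 288 = 3*(-⅛) + 288 = -3/8 + 288 = 2301/8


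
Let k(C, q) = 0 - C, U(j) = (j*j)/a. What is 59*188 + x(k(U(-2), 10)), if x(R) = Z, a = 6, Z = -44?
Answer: 11048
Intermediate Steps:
U(j) = j²/6 (U(j) = (j*j)/6 = j²*(⅙) = j²/6)
k(C, q) = -C
x(R) = -44
59*188 + x(k(U(-2), 10)) = 59*188 - 44 = 11092 - 44 = 11048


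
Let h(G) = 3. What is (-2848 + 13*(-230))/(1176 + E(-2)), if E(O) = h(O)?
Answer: -1946/393 ≈ -4.9517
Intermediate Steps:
E(O) = 3
(-2848 + 13*(-230))/(1176 + E(-2)) = (-2848 + 13*(-230))/(1176 + 3) = (-2848 - 2990)/1179 = -5838*1/1179 = -1946/393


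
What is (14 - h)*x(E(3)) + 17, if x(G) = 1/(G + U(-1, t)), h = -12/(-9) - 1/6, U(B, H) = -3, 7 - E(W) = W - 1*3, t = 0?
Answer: 485/24 ≈ 20.208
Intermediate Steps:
E(W) = 10 - W (E(W) = 7 - (W - 1*3) = 7 - (W - 3) = 7 - (-3 + W) = 7 + (3 - W) = 10 - W)
h = 7/6 (h = -12*(-1/9) - 1*1/6 = 4/3 - 1/6 = 7/6 ≈ 1.1667)
x(G) = 1/(-3 + G) (x(G) = 1/(G - 3) = 1/(-3 + G))
(14 - h)*x(E(3)) + 17 = (14 - 1*7/6)/(-3 + (10 - 1*3)) + 17 = (14 - 7/6)/(-3 + (10 - 3)) + 17 = 77/(6*(-3 + 7)) + 17 = (77/6)/4 + 17 = (77/6)*(1/4) + 17 = 77/24 + 17 = 485/24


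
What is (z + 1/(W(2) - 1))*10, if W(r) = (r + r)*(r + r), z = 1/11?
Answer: 52/33 ≈ 1.5758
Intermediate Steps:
z = 1/11 ≈ 0.090909
W(r) = 4*r² (W(r) = (2*r)*(2*r) = 4*r²)
(z + 1/(W(2) - 1))*10 = (1/11 + 1/(4*2² - 1))*10 = (1/11 + 1/(4*4 - 1))*10 = (1/11 + 1/(16 - 1))*10 = (1/11 + 1/15)*10 = (26/165)*10 = 52/33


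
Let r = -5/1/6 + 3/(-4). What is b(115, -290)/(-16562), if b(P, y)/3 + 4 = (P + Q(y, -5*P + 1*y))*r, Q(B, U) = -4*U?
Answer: 67973/66248 ≈ 1.0260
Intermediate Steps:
r = -19/12 (r = -5*1*(⅙) + 3*(-¼) = -5*⅙ - ¾ = -⅚ - ¾ = -19/12 ≈ -1.5833)
b(P, y) = -12 + 19*y - 399*P/4 (b(P, y) = -12 + 3*((P - 4*(-5*P + 1*y))*(-19/12)) = -12 + 3*((P - 4*(-5*P + y))*(-19/12)) = -12 + 3*((P - 4*(y - 5*P))*(-19/12)) = -12 + 3*((P + (-4*y + 20*P))*(-19/12)) = -12 + 3*((-4*y + 21*P)*(-19/12)) = -12 + 3*(-133*P/4 + 19*y/3) = -12 + (19*y - 399*P/4) = -12 + 19*y - 399*P/4)
b(115, -290)/(-16562) = (-12 + 19*(-290) - 399/4*115)/(-16562) = (-12 - 5510 - 45885/4)*(-1/16562) = -67973/4*(-1/16562) = 67973/66248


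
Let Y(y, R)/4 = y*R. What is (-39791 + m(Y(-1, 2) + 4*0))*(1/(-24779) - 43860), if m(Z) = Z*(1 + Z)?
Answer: 43184273800635/24779 ≈ 1.7428e+9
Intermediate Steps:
Y(y, R) = 4*R*y (Y(y, R) = 4*(y*R) = 4*(R*y) = 4*R*y)
(-39791 + m(Y(-1, 2) + 4*0))*(1/(-24779) - 43860) = (-39791 + (4*2*(-1) + 4*0)*(1 + (4*2*(-1) + 4*0)))*(1/(-24779) - 43860) = (-39791 + (-8 + 0)*(1 + (-8 + 0)))*(-1/24779 - 43860) = (-39791 - 8*(1 - 8))*(-1086806941/24779) = (-39791 - 8*(-7))*(-1086806941/24779) = (-39791 + 56)*(-1086806941/24779) = -39735*(-1086806941/24779) = 43184273800635/24779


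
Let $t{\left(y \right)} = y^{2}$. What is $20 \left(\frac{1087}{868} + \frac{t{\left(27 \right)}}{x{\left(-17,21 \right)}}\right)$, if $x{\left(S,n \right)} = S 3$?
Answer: $- \frac{962225}{3689} \approx -260.84$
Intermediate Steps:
$x{\left(S,n \right)} = 3 S$
$20 \left(\frac{1087}{868} + \frac{t{\left(27 \right)}}{x{\left(-17,21 \right)}}\right) = 20 \left(\frac{1087}{868} + \frac{27^{2}}{3 \left(-17\right)}\right) = 20 \left(1087 \cdot \frac{1}{868} + \frac{729}{-51}\right) = 20 \left(\frac{1087}{868} + 729 \left(- \frac{1}{51}\right)\right) = 20 \left(\frac{1087}{868} - \frac{243}{17}\right) = 20 \left(- \frac{192445}{14756}\right) = - \frac{962225}{3689}$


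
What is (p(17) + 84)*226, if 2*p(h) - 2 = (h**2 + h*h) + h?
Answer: 86445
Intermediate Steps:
p(h) = 1 + h**2 + h/2 (p(h) = 1 + ((h**2 + h*h) + h)/2 = 1 + ((h**2 + h**2) + h)/2 = 1 + (2*h**2 + h)/2 = 1 + (h + 2*h**2)/2 = 1 + (h**2 + h/2) = 1 + h**2 + h/2)
(p(17) + 84)*226 = ((1 + 17**2 + (1/2)*17) + 84)*226 = ((1 + 289 + 17/2) + 84)*226 = (597/2 + 84)*226 = (765/2)*226 = 86445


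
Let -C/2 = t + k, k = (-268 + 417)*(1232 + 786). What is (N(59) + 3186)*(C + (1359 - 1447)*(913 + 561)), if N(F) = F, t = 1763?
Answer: -2383783490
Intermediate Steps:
k = 300682 (k = 149*2018 = 300682)
C = -604890 (C = -2*(1763 + 300682) = -2*302445 = -604890)
(N(59) + 3186)*(C + (1359 - 1447)*(913 + 561)) = (59 + 3186)*(-604890 + (1359 - 1447)*(913 + 561)) = 3245*(-604890 - 88*1474) = 3245*(-604890 - 129712) = 3245*(-734602) = -2383783490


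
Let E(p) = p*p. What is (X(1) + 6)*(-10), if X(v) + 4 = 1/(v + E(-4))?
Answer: -350/17 ≈ -20.588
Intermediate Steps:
E(p) = p**2
X(v) = -4 + 1/(16 + v) (X(v) = -4 + 1/(v + (-4)**2) = -4 + 1/(v + 16) = -4 + 1/(16 + v))
(X(1) + 6)*(-10) = ((-63 - 4*1)/(16 + 1) + 6)*(-10) = ((-63 - 4)/17 + 6)*(-10) = ((1/17)*(-67) + 6)*(-10) = (-67/17 + 6)*(-10) = (35/17)*(-10) = -350/17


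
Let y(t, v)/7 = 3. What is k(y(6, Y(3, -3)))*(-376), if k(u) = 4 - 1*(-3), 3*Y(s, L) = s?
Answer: -2632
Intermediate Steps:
Y(s, L) = s/3
y(t, v) = 21 (y(t, v) = 7*3 = 21)
k(u) = 7 (k(u) = 4 + 3 = 7)
k(y(6, Y(3, -3)))*(-376) = 7*(-376) = -2632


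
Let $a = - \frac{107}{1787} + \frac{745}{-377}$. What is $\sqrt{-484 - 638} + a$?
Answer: $- \frac{1371654}{673699} + i \sqrt{1122} \approx -2.036 + 33.496 i$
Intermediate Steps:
$a = - \frac{1371654}{673699}$ ($a = \left(-107\right) \frac{1}{1787} + 745 \left(- \frac{1}{377}\right) = - \frac{107}{1787} - \frac{745}{377} = - \frac{1371654}{673699} \approx -2.036$)
$\sqrt{-484 - 638} + a = \sqrt{-484 - 638} - \frac{1371654}{673699} = \sqrt{-1122} - \frac{1371654}{673699} = i \sqrt{1122} - \frac{1371654}{673699} = - \frac{1371654}{673699} + i \sqrt{1122}$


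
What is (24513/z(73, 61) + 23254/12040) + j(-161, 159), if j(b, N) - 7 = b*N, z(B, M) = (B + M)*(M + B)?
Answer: -24696553289/965135 ≈ -25589.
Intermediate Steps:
z(B, M) = (B + M)² (z(B, M) = (B + M)*(B + M) = (B + M)²)
j(b, N) = 7 + N*b (j(b, N) = 7 + b*N = 7 + N*b)
(24513/z(73, 61) + 23254/12040) + j(-161, 159) = (24513/((73 + 61)²) + 23254/12040) + (7 + 159*(-161)) = (24513/(134²) + 23254*(1/12040)) + (7 - 25599) = (24513/17956 + 1661/860) - 25592 = 3181631/965135 - 25592 = -24696553289/965135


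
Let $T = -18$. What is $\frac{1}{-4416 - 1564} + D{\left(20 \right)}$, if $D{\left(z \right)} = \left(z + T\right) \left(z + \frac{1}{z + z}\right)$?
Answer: $\frac{119749}{2990} \approx 40.05$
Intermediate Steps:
$D{\left(z \right)} = \left(-18 + z\right) \left(z + \frac{1}{2 z}\right)$ ($D{\left(z \right)} = \left(z - 18\right) \left(z + \frac{1}{z + z}\right) = \left(-18 + z\right) \left(z + \frac{1}{2 z}\right)$)
$\frac{1}{-4416 - 1564} + D{\left(20 \right)} = \frac{1}{-4416 - 1564} + \left(\frac{1}{2} + 20^{2} - 360 - \frac{9}{20}\right) = \frac{1}{-5980} + \left(\frac{1}{2} + 400 - 360 - \frac{9}{20}\right) = - \frac{1}{5980} + \left(\frac{1}{2} + 400 - 360 - \frac{9}{20}\right) = - \frac{1}{5980} + \frac{801}{20} = \frac{119749}{2990}$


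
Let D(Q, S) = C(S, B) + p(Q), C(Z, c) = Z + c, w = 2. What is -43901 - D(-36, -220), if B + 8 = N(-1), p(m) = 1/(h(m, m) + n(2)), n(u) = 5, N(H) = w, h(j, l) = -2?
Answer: -131026/3 ≈ -43675.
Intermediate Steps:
N(H) = 2
p(m) = ⅓ (p(m) = 1/(-2 + 5) = 1/3 = ⅓)
B = -6 (B = -8 + 2 = -6)
D(Q, S) = -17/3 + S (D(Q, S) = (S - 6) + ⅓ = (-6 + S) + ⅓ = -17/3 + S)
-43901 - D(-36, -220) = -43901 - (-17/3 - 220) = -43901 - 1*(-677/3) = -43901 + 677/3 = -131026/3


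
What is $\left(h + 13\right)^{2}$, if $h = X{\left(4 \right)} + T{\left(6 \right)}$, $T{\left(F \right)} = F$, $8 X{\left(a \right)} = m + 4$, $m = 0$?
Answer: $\frac{1521}{4} \approx 380.25$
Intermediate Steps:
$X{\left(a \right)} = \frac{1}{2}$ ($X{\left(a \right)} = \frac{0 + 4}{8} = \frac{1}{8} \cdot 4 = \frac{1}{2}$)
$h = \frac{13}{2}$ ($h = \frac{1}{2} + 6 = \frac{13}{2} \approx 6.5$)
$\left(h + 13\right)^{2} = \left(\frac{13}{2} + 13\right)^{2} = \left(\frac{39}{2}\right)^{2} = \frac{1521}{4}$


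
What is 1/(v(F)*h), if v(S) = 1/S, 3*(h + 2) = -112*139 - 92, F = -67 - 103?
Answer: 85/2611 ≈ 0.032555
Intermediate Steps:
F = -170
h = -5222 (h = -2 + (-112*139 - 92)/3 = -2 + (-15568 - 92)/3 = -2 + (1/3)*(-15660) = -2 - 5220 = -5222)
1/(v(F)*h) = 1/(1/(-170)*(-5222)) = -1/5222/(-1/170) = -170*(-1/5222) = 85/2611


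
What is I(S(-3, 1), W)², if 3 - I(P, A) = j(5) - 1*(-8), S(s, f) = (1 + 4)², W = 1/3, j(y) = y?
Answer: 100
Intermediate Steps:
W = ⅓ (W = 1*(⅓) = ⅓ ≈ 0.33333)
S(s, f) = 25 (S(s, f) = 5² = 25)
I(P, A) = -10 (I(P, A) = 3 - (5 - 1*(-8)) = 3 - (5 + 8) = 3 - 1*13 = 3 - 13 = -10)
I(S(-3, 1), W)² = (-10)² = 100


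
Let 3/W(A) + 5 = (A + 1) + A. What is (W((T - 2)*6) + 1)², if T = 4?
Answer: 529/400 ≈ 1.3225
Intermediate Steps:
W(A) = 3/(-4 + 2*A) (W(A) = 3/(-5 + ((A + 1) + A)) = 3/(-5 + ((1 + A) + A)) = 3/(-5 + (1 + 2*A)) = 3/(-4 + 2*A))
(W((T - 2)*6) + 1)² = (3/(2*(-2 + (4 - 2)*6)) + 1)² = (3/(2*(-2 + 2*6)) + 1)² = (3/(2*(-2 + 12)) + 1)² = ((3/2)/10 + 1)² = ((3/2)*(⅒) + 1)² = (3/20 + 1)² = (23/20)² = 529/400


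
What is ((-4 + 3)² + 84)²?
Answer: 7225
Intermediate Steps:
((-4 + 3)² + 84)² = ((-1)² + 84)² = (1 + 84)² = 85² = 7225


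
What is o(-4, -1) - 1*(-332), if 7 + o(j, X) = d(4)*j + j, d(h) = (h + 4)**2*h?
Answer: -703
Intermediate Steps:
d(h) = h*(4 + h)**2 (d(h) = (4 + h)**2*h = h*(4 + h)**2)
o(j, X) = -7 + 257*j (o(j, X) = -7 + ((4*(4 + 4)**2)*j + j) = -7 + ((4*8**2)*j + j) = -7 + ((4*64)*j + j) = -7 + (256*j + j) = -7 + 257*j)
o(-4, -1) - 1*(-332) = (-7 + 257*(-4)) - 1*(-332) = (-7 - 1028) + 332 = -1035 + 332 = -703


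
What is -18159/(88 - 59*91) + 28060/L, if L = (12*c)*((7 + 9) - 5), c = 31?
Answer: 55622872/5402463 ≈ 10.296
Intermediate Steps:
L = 4092 (L = (12*31)*((7 + 9) - 5) = 372*(16 - 5) = 372*11 = 4092)
-18159/(88 - 59*91) + 28060/L = -18159/(88 - 59*91) + 28060/4092 = -18159/(88 - 5369) + 28060*(1/4092) = -18159/(-5281) + 7015/1023 = -18159*(-1/5281) + 7015/1023 = 18159/5281 + 7015/1023 = 55622872/5402463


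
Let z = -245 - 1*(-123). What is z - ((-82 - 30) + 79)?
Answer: -89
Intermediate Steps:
z = -122 (z = -245 + 123 = -122)
z - ((-82 - 30) + 79) = -122 - ((-82 - 30) + 79) = -122 - (-112 + 79) = -122 - 1*(-33) = -122 + 33 = -89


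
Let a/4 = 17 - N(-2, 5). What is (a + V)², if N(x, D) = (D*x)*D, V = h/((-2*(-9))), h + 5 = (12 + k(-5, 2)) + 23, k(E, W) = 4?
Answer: 5900041/81 ≈ 72840.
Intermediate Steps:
h = 34 (h = -5 + ((12 + 4) + 23) = -5 + (16 + 23) = -5 + 39 = 34)
V = 17/9 (V = 34/((-2*(-9))) = 34/18 = 34*(1/18) = 17/9 ≈ 1.8889)
N(x, D) = x*D²
a = 268 (a = 4*(17 - (-2)*5²) = 4*(17 - (-2)*25) = 4*(17 - 1*(-50)) = 4*(17 + 50) = 4*67 = 268)
(a + V)² = (268 + 17/9)² = (2429/9)² = 5900041/81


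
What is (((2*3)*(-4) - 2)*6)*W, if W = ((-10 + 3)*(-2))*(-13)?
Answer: 28392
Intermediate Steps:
W = -182 (W = -7*(-2)*(-13) = 14*(-13) = -182)
(((2*3)*(-4) - 2)*6)*W = (((2*3)*(-4) - 2)*6)*(-182) = ((6*(-4) - 2)*6)*(-182) = ((-24 - 2)*6)*(-182) = -26*6*(-182) = -156*(-182) = 28392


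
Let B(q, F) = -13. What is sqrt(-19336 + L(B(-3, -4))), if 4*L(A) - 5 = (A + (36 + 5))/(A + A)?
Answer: I*sqrt(13070473)/26 ≈ 139.05*I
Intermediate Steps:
L(A) = 5/4 + (41 + A)/(8*A) (L(A) = 5/4 + ((A + (36 + 5))/(A + A))/4 = 5/4 + ((A + 41)/((2*A)))/4 = 5/4 + ((41 + A)*(1/(2*A)))/4 = 5/4 + ((41 + A)/(2*A))/4 = 5/4 + (41 + A)/(8*A))
sqrt(-19336 + L(B(-3, -4))) = sqrt(-19336 + (1/8)*(41 + 11*(-13))/(-13)) = sqrt(-19336 + (1/8)*(-1/13)*(41 - 143)) = sqrt(-19336 + (1/8)*(-1/13)*(-102)) = sqrt(-19336 + 51/52) = sqrt(-1005421/52) = I*sqrt(13070473)/26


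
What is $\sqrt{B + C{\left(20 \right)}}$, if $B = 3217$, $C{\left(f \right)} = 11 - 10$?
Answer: $\sqrt{3218} \approx 56.727$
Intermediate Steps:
$C{\left(f \right)} = 1$ ($C{\left(f \right)} = 11 - 10 = 1$)
$\sqrt{B + C{\left(20 \right)}} = \sqrt{3217 + 1} = \sqrt{3218}$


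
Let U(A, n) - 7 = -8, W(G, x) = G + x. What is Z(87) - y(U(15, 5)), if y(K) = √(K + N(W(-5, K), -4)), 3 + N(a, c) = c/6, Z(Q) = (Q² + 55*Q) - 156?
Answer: 12198 - I*√42/3 ≈ 12198.0 - 2.1602*I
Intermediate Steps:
Z(Q) = -156 + Q² + 55*Q
U(A, n) = -1 (U(A, n) = 7 - 8 = -1)
N(a, c) = -3 + c/6
y(K) = √(-11/3 + K) (y(K) = √(K + (-3 + (⅙)*(-4))) = √(K + (-3 - ⅔)) = √(K - 11/3) = √(-11/3 + K))
Z(87) - y(U(15, 5)) = (-156 + 87² + 55*87) - √(-33 + 9*(-1))/3 = (-156 + 7569 + 4785) - √(-33 - 9)/3 = 12198 - √(-42)/3 = 12198 - I*√42/3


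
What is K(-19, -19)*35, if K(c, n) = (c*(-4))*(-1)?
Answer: -2660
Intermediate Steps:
K(c, n) = 4*c (K(c, n) = -4*c*(-1) = 4*c)
K(-19, -19)*35 = (4*(-19))*35 = -76*35 = -2660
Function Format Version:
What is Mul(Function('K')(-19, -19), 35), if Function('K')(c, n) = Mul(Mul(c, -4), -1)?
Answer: -2660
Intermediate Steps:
Function('K')(c, n) = Mul(4, c) (Function('K')(c, n) = Mul(Mul(-4, c), -1) = Mul(4, c))
Mul(Function('K')(-19, -19), 35) = Mul(Mul(4, -19), 35) = Mul(-76, 35) = -2660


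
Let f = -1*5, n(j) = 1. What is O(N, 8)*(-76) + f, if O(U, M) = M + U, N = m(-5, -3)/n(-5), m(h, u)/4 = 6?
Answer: -2437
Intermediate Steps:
m(h, u) = 24 (m(h, u) = 4*6 = 24)
f = -5
N = 24 (N = 24/1 = 24*1 = 24)
O(N, 8)*(-76) + f = (8 + 24)*(-76) - 5 = 32*(-76) - 5 = -2432 - 5 = -2437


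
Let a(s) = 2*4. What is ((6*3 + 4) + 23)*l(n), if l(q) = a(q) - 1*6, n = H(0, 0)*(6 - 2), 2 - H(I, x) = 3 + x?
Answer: 90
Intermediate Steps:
H(I, x) = -1 - x (H(I, x) = 2 - (3 + x) = 2 + (-3 - x) = -1 - x)
a(s) = 8
n = -4 (n = (-1 - 1*0)*(6 - 2) = (-1 + 0)*4 = -1*4 = -4)
l(q) = 2 (l(q) = 8 - 1*6 = 8 - 6 = 2)
((6*3 + 4) + 23)*l(n) = ((6*3 + 4) + 23)*2 = ((18 + 4) + 23)*2 = (22 + 23)*2 = 45*2 = 90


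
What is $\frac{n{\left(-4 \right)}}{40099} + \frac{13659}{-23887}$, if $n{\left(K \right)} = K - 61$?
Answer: $- \frac{549264896}{957844813} \approx -0.57344$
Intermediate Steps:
$n{\left(K \right)} = -61 + K$ ($n{\left(K \right)} = K - 61 = -61 + K$)
$\frac{n{\left(-4 \right)}}{40099} + \frac{13659}{-23887} = \frac{-61 - 4}{40099} + \frac{13659}{-23887} = \left(-65\right) \frac{1}{40099} + 13659 \left(- \frac{1}{23887}\right) = - \frac{65}{40099} - \frac{13659}{23887} = - \frac{549264896}{957844813}$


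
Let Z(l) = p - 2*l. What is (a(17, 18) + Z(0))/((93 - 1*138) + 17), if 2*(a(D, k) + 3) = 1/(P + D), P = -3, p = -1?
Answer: 111/784 ≈ 0.14158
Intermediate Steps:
Z(l) = -1 - 2*l
a(D, k) = -3 + 1/(2*(-3 + D))
(a(17, 18) + Z(0))/((93 - 1*138) + 17) = ((19 - 6*17)/(2*(-3 + 17)) + (-1 - 2*0))/((93 - 1*138) + 17) = ((1/2)*(19 - 102)/14 + (-1 + 0))/((93 - 138) + 17) = ((1/2)*(1/14)*(-83) - 1)/(-45 + 17) = (-83/28 - 1)/(-28) = -111/28*(-1/28) = 111/784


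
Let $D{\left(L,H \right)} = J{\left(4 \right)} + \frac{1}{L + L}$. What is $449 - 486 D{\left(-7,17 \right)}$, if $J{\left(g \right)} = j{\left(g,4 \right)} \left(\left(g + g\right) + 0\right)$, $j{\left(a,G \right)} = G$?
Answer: $- \frac{105478}{7} \approx -15068.0$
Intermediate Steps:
$J{\left(g \right)} = 8 g$ ($J{\left(g \right)} = 4 \left(\left(g + g\right) + 0\right) = 4 \left(2 g + 0\right) = 4 \cdot 2 g = 8 g$)
$D{\left(L,H \right)} = 32 + \frac{1}{2 L}$ ($D{\left(L,H \right)} = 8 \cdot 4 + \frac{1}{L + L} = 32 + \frac{1}{2 L}$)
$449 - 486 D{\left(-7,17 \right)} = 449 - 486 \left(32 + \frac{1}{2 \left(-7\right)}\right) = 449 - 486 \left(32 + \frac{1}{2} \left(- \frac{1}{7}\right)\right) = 449 - 486 \left(32 - \frac{1}{14}\right) = 449 - \frac{108621}{7} = - \frac{105478}{7}$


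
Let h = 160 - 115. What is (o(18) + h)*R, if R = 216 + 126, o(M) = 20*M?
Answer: 138510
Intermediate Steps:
R = 342
h = 45
(o(18) + h)*R = (20*18 + 45)*342 = (360 + 45)*342 = 405*342 = 138510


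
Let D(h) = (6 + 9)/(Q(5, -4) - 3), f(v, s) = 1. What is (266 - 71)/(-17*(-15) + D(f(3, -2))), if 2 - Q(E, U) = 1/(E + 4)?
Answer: 130/161 ≈ 0.80745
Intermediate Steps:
Q(E, U) = 2 - 1/(4 + E) (Q(E, U) = 2 - 1/(E + 4) = 2 - 1/(4 + E))
D(h) = -27/2 (D(h) = (6 + 9)/((7 + 2*5)/(4 + 5) - 3) = 15/((7 + 10)/9 - 3) = 15/((⅑)*17 - 3) = 15/(17/9 - 3) = 15/(-10/9) = 15*(-9/10) = -27/2)
(266 - 71)/(-17*(-15) + D(f(3, -2))) = (266 - 71)/(-17*(-15) - 27/2) = 195/(255 - 27/2) = 195/(483/2) = 195*(2/483) = 130/161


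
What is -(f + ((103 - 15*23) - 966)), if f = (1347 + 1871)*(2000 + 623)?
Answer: -8439606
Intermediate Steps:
f = 8440814 (f = 3218*2623 = 8440814)
-(f + ((103 - 15*23) - 966)) = -(8440814 + ((103 - 15*23) - 966)) = -(8440814 + ((103 - 345) - 966)) = -(8440814 + (-242 - 966)) = -(8440814 - 1208) = -1*8439606 = -8439606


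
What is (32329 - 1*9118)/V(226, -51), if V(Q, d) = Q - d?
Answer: 23211/277 ≈ 83.794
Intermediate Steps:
(32329 - 1*9118)/V(226, -51) = (32329 - 1*9118)/(226 - 1*(-51)) = (32329 - 9118)/(226 + 51) = 23211/277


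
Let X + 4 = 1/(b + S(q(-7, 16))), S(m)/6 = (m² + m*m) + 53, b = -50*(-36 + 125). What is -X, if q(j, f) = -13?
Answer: 8417/2104 ≈ 4.0005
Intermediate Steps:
b = -4450 (b = -50*89 = -4450)
S(m) = 318 + 12*m² (S(m) = 6*((m² + m*m) + 53) = 6*((m² + m²) + 53) = 6*(2*m² + 53) = 6*(53 + 2*m²) = 318 + 12*m²)
X = -8417/2104 (X = -4 + 1/(-4450 + (318 + 12*(-13)²)) = -4 + 1/(-4450 + (318 + 12*169)) = -4 + 1/(-4450 + (318 + 2028)) = -4 + 1/(-4450 + 2346) = -4 + 1/(-2104) = -4 - 1/2104 = -8417/2104 ≈ -4.0005)
-X = -1*(-8417/2104) = 8417/2104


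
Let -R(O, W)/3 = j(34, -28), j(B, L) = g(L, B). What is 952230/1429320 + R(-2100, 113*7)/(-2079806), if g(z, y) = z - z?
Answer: 31741/47644 ≈ 0.66621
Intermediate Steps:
g(z, y) = 0
j(B, L) = 0
R(O, W) = 0 (R(O, W) = -3*0 = 0)
952230/1429320 + R(-2100, 113*7)/(-2079806) = 952230/1429320 + 0/(-2079806) = 952230*(1/1429320) + 0*(-1/2079806) = 31741/47644 + 0 = 31741/47644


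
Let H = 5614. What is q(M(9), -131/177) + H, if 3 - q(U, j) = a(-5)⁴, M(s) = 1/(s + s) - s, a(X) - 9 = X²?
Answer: -1330719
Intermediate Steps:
a(X) = 9 + X²
M(s) = 1/(2*s) - s
q(U, j) = -1336333 (q(U, j) = 3 - (9 + (-5)²)⁴ = 3 - (9 + 25)⁴ = 3 - 1*34⁴ = 3 - 1*1336336 = 3 - 1336336 = -1336333)
q(M(9), -131/177) + H = -1336333 + 5614 = -1330719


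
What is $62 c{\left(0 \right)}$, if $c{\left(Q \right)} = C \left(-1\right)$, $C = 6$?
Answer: $-372$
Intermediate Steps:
$c{\left(Q \right)} = -6$ ($c{\left(Q \right)} = 6 \left(-1\right) = -6$)
$62 c{\left(0 \right)} = 62 \left(-6\right) = -372$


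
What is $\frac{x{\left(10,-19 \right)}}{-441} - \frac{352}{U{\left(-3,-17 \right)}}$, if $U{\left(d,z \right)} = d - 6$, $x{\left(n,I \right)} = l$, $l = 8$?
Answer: $\frac{17240}{441} \approx 39.093$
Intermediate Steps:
$x{\left(n,I \right)} = 8$
$U{\left(d,z \right)} = -6 + d$ ($U{\left(d,z \right)} = d - 6 = -6 + d$)
$\frac{x{\left(10,-19 \right)}}{-441} - \frac{352}{U{\left(-3,-17 \right)}} = \frac{8}{-441} - \frac{352}{-6 - 3} = 8 \left(- \frac{1}{441}\right) - \frac{352}{-9} = - \frac{8}{441} - - \frac{352}{9} = - \frac{8}{441} + \frac{352}{9} = \frac{17240}{441}$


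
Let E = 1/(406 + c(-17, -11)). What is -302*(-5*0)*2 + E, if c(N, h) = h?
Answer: 1/395 ≈ 0.0025316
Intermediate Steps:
E = 1/395 (E = 1/(406 - 11) = 1/395 ≈ 0.0025316)
-302*(-5*0)*2 + E = -302*(-5*0)*2 + 1/395 = -0*2 + 1/395 = -302*0 + 1/395 = 0 + 1/395 = 1/395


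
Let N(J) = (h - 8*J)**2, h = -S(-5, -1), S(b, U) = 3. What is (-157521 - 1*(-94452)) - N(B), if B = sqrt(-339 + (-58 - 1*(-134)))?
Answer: -46246 - 48*I*sqrt(263) ≈ -46246.0 - 778.43*I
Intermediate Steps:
h = -3 (h = -1*3 = -3)
B = I*sqrt(263) (B = sqrt(-339 + (-58 + 134)) = sqrt(-339 + 76) = sqrt(-263) = I*sqrt(263) ≈ 16.217*I)
N(J) = (-3 - 8*J)**2
(-157521 - 1*(-94452)) - N(B) = (-157521 - 1*(-94452)) - (3 + 8*(I*sqrt(263)))**2 = (-157521 + 94452) - (3 + 8*I*sqrt(263))**2 = -63069 - (3 + 8*I*sqrt(263))**2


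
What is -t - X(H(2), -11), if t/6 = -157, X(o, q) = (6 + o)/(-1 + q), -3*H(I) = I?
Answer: 8482/9 ≈ 942.44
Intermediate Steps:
H(I) = -I/3
X(o, q) = (6 + o)/(-1 + q)
t = -942 (t = 6*(-157) = -942)
-t - X(H(2), -11) = -1*(-942) - (6 - ⅓*2)/(-1 - 11) = 942 - (6 - ⅔)/(-12) = 942 - (-1)*16/(12*3) = 942 - 1*(-4/9) = 942 + 4/9 = 8482/9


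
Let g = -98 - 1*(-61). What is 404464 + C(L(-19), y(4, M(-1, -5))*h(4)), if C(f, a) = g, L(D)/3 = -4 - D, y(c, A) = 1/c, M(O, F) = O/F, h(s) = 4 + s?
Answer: 404427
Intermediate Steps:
L(D) = -12 - 3*D (L(D) = 3*(-4 - D) = -12 - 3*D)
g = -37 (g = -98 + 61 = -37)
C(f, a) = -37
404464 + C(L(-19), y(4, M(-1, -5))*h(4)) = 404464 - 37 = 404427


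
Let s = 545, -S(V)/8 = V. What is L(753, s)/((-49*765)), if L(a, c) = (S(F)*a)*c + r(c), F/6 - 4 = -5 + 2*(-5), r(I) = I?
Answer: -43336765/7497 ≈ -5780.5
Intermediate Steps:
F = -66 (F = 24 + 6*(-5 + 2*(-5)) = 24 + 6*(-5 - 10) = 24 + 6*(-15) = 24 - 90 = -66)
S(V) = -8*V
L(a, c) = c + 528*a*c (L(a, c) = ((-8*(-66))*a)*c + c = (528*a)*c + c = 528*a*c + c = c + 528*a*c)
L(753, s)/((-49*765)) = (545*(1 + 528*753))/((-49*765)) = (545*(1 + 397584))/(-37485) = (545*397585)*(-1/37485) = 216683825*(-1/37485) = -43336765/7497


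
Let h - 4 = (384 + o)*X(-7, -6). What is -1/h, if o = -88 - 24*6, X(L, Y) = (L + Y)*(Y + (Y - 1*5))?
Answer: -1/33596 ≈ -2.9765e-5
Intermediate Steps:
X(L, Y) = (-5 + 2*Y)*(L + Y) (X(L, Y) = (L + Y)*(Y + (Y - 5)) = (L + Y)*(Y + (-5 + Y)) = (L + Y)*(-5 + 2*Y) = (-5 + 2*Y)*(L + Y))
o = -232 (o = -88 - 144 = -232)
h = 33596 (h = 4 + (384 - 232)*(-5*(-7) - 5*(-6) + 2*(-6)² + 2*(-7)*(-6)) = 4 + 152*(35 + 30 + 2*36 + 84) = 4 + 152*(35 + 30 + 72 + 84) = 4 + 152*221 = 4 + 33592 = 33596)
-1/h = -1/33596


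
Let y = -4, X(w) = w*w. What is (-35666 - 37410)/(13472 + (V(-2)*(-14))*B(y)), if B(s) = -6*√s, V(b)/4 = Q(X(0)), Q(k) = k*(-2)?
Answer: -18269/3368 ≈ -5.4243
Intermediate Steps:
X(w) = w²
Q(k) = -2*k
V(b) = 0 (V(b) = 4*(-2*0²) = 4*(-2*0) = 4*0 = 0)
(-35666 - 37410)/(13472 + (V(-2)*(-14))*B(y)) = (-35666 - 37410)/(13472 + (0*(-14))*(-12*I)) = -73076/(13472 + 0*(-12*I)) = -73076/(13472 + 0) = -73076/13472 = -73076*1/13472 = -18269/3368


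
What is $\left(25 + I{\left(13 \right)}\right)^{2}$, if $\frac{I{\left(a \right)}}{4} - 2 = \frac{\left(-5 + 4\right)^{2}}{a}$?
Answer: $\frac{187489}{169} \approx 1109.4$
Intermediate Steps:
$I{\left(a \right)} = 8 + \frac{4}{a}$ ($I{\left(a \right)} = 8 + 4 \frac{\left(-5 + 4\right)^{2}}{a} = 8 + 4 \frac{\left(-1\right)^{2}}{a} = 8 + 4 \cdot 1 \frac{1}{a} = 8 + \frac{4}{a}$)
$\left(25 + I{\left(13 \right)}\right)^{2} = \left(25 + \left(8 + \frac{4}{13}\right)\right)^{2} = \left(25 + \frac{108}{13}\right)^{2} = \left(\frac{433}{13}\right)^{2} = \frac{187489}{169}$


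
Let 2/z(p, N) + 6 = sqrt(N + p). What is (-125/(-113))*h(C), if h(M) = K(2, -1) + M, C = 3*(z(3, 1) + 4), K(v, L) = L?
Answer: 2375/226 ≈ 10.509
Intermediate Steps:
z(p, N) = 2/(-6 + sqrt(N + p))
C = 21/2 (C = 3*(2/(-6 + sqrt(1 + 3)) + 4) = 3*(2/(-6 + sqrt(4)) + 4) = 3*(2/(-6 + 2) + 4) = 3*(2/(-4) + 4) = 3*(2*(-1/4) + 4) = 3*(-1/2 + 4) = 3*(7/2) = 21/2 ≈ 10.500)
h(M) = -1 + M
(-125/(-113))*h(C) = (-125/(-113))*(-1 + 21/2) = -125*(-1/113)*(19/2) = (125/113)*(19/2) = 2375/226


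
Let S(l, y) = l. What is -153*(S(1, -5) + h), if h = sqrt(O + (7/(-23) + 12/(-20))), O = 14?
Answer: -153 - 153*sqrt(173190)/115 ≈ -706.67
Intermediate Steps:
h = sqrt(173190)/115 (h = sqrt(14 + (7/(-23) + 12/(-20))) = sqrt(14 + (7*(-1/23) + 12*(-1/20))) = sqrt(14 + (-7/23 - 3/5)) = sqrt(14 - 104/115) = sqrt(1506/115) = sqrt(173190)/115 ≈ 3.6188)
-153*(S(1, -5) + h) = -153*(1 + sqrt(173190)/115) = -153 - 153*sqrt(173190)/115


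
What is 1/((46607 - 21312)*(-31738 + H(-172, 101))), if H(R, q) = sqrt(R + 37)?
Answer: -31738/25479673204805 - 3*I*sqrt(15)/25479673204805 ≈ -1.2456e-9 - 4.5601e-13*I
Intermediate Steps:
H(R, q) = sqrt(37 + R)
1/((46607 - 21312)*(-31738 + H(-172, 101))) = 1/((46607 - 21312)*(-31738 + sqrt(37 - 172))) = 1/(25295*(-31738 + sqrt(-135))) = 1/(25295*(-31738 + 3*I*sqrt(15))) = 1/(-802812710 + 75885*I*sqrt(15))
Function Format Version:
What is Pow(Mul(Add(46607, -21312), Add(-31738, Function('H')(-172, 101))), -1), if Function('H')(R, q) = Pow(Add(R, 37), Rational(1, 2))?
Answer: Add(Rational(-31738, 25479673204805), Mul(Rational(-3, 25479673204805), I, Pow(15, Rational(1, 2)))) ≈ Add(-1.2456e-9, Mul(-4.5601e-13, I))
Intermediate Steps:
Function('H')(R, q) = Pow(Add(37, R), Rational(1, 2))
Pow(Mul(Add(46607, -21312), Add(-31738, Function('H')(-172, 101))), -1) = Pow(Mul(Add(46607, -21312), Add(-31738, Pow(Add(37, -172), Rational(1, 2)))), -1) = Pow(Mul(25295, Add(-31738, Pow(-135, Rational(1, 2)))), -1) = Pow(Mul(25295, Add(-31738, Mul(3, I, Pow(15, Rational(1, 2))))), -1) = Pow(Add(-802812710, Mul(75885, I, Pow(15, Rational(1, 2)))), -1)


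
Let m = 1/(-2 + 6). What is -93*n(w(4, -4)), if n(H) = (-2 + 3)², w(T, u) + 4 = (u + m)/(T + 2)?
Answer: -93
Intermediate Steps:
m = ¼ (m = 1/4 = ¼ ≈ 0.25000)
w(T, u) = -4 + (¼ + u)/(2 + T) (w(T, u) = -4 + (u + ¼)/(T + 2) = -4 + (¼ + u)/(2 + T))
n(H) = 1 (n(H) = 1² = 1)
-93*n(w(4, -4)) = -93*1 = -93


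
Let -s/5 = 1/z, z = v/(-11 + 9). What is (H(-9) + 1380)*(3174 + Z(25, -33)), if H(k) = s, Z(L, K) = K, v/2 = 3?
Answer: 4339815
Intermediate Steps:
v = 6 (v = 2*3 = 6)
z = -3 (z = 6/(-11 + 9) = 6/(-2) = 6*(-½) = -3)
s = 5/3 (s = -5/(-3) = -5*(-⅓) = 5/3 ≈ 1.6667)
H(k) = 5/3
(H(-9) + 1380)*(3174 + Z(25, -33)) = (5/3 + 1380)*(3174 - 33) = (4145/3)*3141 = 4339815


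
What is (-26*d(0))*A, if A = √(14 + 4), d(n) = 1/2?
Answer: -39*√2 ≈ -55.154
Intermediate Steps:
d(n) = ½
A = 3*√2 (A = √18 = 3*√2 ≈ 4.2426)
(-26*d(0))*A = (-26*½)*(3*√2) = -39*√2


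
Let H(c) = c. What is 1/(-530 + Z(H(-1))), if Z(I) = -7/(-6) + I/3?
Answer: -6/3175 ≈ -0.0018898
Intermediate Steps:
Z(I) = 7/6 + I/3 (Z(I) = -7*(-⅙) + I*(⅓) = 7/6 + I/3)
1/(-530 + Z(H(-1))) = 1/(-530 + (7/6 + (⅓)*(-1))) = 1/(-530 + (7/6 - ⅓)) = 1/(-530 + ⅚) = 1/(-3175/6) = -6/3175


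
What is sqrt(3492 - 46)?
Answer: sqrt(3446) ≈ 58.703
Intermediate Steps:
sqrt(3492 - 46) = sqrt(3446)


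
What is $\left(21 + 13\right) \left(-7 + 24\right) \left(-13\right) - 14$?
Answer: $-7528$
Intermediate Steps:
$\left(21 + 13\right) \left(-7 + 24\right) \left(-13\right) - 14 = 34 \cdot 17 \left(-13\right) - 14 = 578 \left(-13\right) - 14 = -7514 - 14 = -7528$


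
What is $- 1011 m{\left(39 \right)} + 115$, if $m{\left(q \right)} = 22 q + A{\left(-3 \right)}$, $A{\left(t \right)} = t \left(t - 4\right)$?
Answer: $-888554$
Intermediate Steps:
$A{\left(t \right)} = t \left(-4 + t\right)$
$m{\left(q \right)} = 21 + 22 q$ ($m{\left(q \right)} = 22 q - 3 \left(-4 - 3\right) = 22 q - -21 = 22 q + 21 = 21 + 22 q$)
$- 1011 m{\left(39 \right)} + 115 = - 1011 \left(21 + 22 \cdot 39\right) + 115 = - 1011 \left(21 + 858\right) + 115 = \left(-1011\right) 879 + 115 = -888669 + 115 = -888554$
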